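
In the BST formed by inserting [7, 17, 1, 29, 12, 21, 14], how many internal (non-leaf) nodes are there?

Tree built from: [7, 17, 1, 29, 12, 21, 14]
Tree (level-order array): [7, 1, 17, None, None, 12, 29, None, 14, 21]
Rule: An internal node has at least one child.
Per-node child counts:
  node 7: 2 child(ren)
  node 1: 0 child(ren)
  node 17: 2 child(ren)
  node 12: 1 child(ren)
  node 14: 0 child(ren)
  node 29: 1 child(ren)
  node 21: 0 child(ren)
Matching nodes: [7, 17, 12, 29]
Count of internal (non-leaf) nodes: 4


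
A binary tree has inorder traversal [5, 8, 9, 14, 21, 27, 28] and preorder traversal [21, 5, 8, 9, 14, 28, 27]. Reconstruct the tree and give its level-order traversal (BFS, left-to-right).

Inorder:  [5, 8, 9, 14, 21, 27, 28]
Preorder: [21, 5, 8, 9, 14, 28, 27]
Algorithm: preorder visits root first, so consume preorder in order;
for each root, split the current inorder slice at that value into
left-subtree inorder and right-subtree inorder, then recurse.
Recursive splits:
  root=21; inorder splits into left=[5, 8, 9, 14], right=[27, 28]
  root=5; inorder splits into left=[], right=[8, 9, 14]
  root=8; inorder splits into left=[], right=[9, 14]
  root=9; inorder splits into left=[], right=[14]
  root=14; inorder splits into left=[], right=[]
  root=28; inorder splits into left=[27], right=[]
  root=27; inorder splits into left=[], right=[]
Reconstructed level-order: [21, 5, 28, 8, 27, 9, 14]


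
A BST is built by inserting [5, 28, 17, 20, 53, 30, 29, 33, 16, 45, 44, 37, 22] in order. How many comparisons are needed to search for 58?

Search path for 58: 5 -> 28 -> 53
Found: False
Comparisons: 3


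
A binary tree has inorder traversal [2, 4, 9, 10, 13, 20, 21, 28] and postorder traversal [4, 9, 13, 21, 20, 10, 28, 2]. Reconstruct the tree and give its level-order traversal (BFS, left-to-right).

Inorder:   [2, 4, 9, 10, 13, 20, 21, 28]
Postorder: [4, 9, 13, 21, 20, 10, 28, 2]
Algorithm: postorder visits root last, so walk postorder right-to-left;
each value is the root of the current inorder slice — split it at that
value, recurse on the right subtree first, then the left.
Recursive splits:
  root=2; inorder splits into left=[], right=[4, 9, 10, 13, 20, 21, 28]
  root=28; inorder splits into left=[4, 9, 10, 13, 20, 21], right=[]
  root=10; inorder splits into left=[4, 9], right=[13, 20, 21]
  root=20; inorder splits into left=[13], right=[21]
  root=21; inorder splits into left=[], right=[]
  root=13; inorder splits into left=[], right=[]
  root=9; inorder splits into left=[4], right=[]
  root=4; inorder splits into left=[], right=[]
Reconstructed level-order: [2, 28, 10, 9, 20, 4, 13, 21]


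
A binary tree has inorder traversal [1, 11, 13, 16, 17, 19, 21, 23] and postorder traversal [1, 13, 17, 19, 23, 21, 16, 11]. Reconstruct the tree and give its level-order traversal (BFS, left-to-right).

Inorder:   [1, 11, 13, 16, 17, 19, 21, 23]
Postorder: [1, 13, 17, 19, 23, 21, 16, 11]
Algorithm: postorder visits root last, so walk postorder right-to-left;
each value is the root of the current inorder slice — split it at that
value, recurse on the right subtree first, then the left.
Recursive splits:
  root=11; inorder splits into left=[1], right=[13, 16, 17, 19, 21, 23]
  root=16; inorder splits into left=[13], right=[17, 19, 21, 23]
  root=21; inorder splits into left=[17, 19], right=[23]
  root=23; inorder splits into left=[], right=[]
  root=19; inorder splits into left=[17], right=[]
  root=17; inorder splits into left=[], right=[]
  root=13; inorder splits into left=[], right=[]
  root=1; inorder splits into left=[], right=[]
Reconstructed level-order: [11, 1, 16, 13, 21, 19, 23, 17]


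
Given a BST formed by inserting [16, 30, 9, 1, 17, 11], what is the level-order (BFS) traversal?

Tree insertion order: [16, 30, 9, 1, 17, 11]
Tree (level-order array): [16, 9, 30, 1, 11, 17]
BFS from the root, enqueuing left then right child of each popped node:
  queue [16] -> pop 16, enqueue [9, 30], visited so far: [16]
  queue [9, 30] -> pop 9, enqueue [1, 11], visited so far: [16, 9]
  queue [30, 1, 11] -> pop 30, enqueue [17], visited so far: [16, 9, 30]
  queue [1, 11, 17] -> pop 1, enqueue [none], visited so far: [16, 9, 30, 1]
  queue [11, 17] -> pop 11, enqueue [none], visited so far: [16, 9, 30, 1, 11]
  queue [17] -> pop 17, enqueue [none], visited so far: [16, 9, 30, 1, 11, 17]
Result: [16, 9, 30, 1, 11, 17]


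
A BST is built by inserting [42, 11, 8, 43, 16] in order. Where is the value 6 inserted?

Starting tree (level order): [42, 11, 43, 8, 16]
Insertion path: 42 -> 11 -> 8
Result: insert 6 as left child of 8
Final tree (level order): [42, 11, 43, 8, 16, None, None, 6]


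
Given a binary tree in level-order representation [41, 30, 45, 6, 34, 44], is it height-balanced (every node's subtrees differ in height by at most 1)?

Tree (level-order array): [41, 30, 45, 6, 34, 44]
Definition: a tree is height-balanced if, at every node, |h(left) - h(right)| <= 1 (empty subtree has height -1).
Bottom-up per-node check:
  node 6: h_left=-1, h_right=-1, diff=0 [OK], height=0
  node 34: h_left=-1, h_right=-1, diff=0 [OK], height=0
  node 30: h_left=0, h_right=0, diff=0 [OK], height=1
  node 44: h_left=-1, h_right=-1, diff=0 [OK], height=0
  node 45: h_left=0, h_right=-1, diff=1 [OK], height=1
  node 41: h_left=1, h_right=1, diff=0 [OK], height=2
All nodes satisfy the balance condition.
Result: Balanced


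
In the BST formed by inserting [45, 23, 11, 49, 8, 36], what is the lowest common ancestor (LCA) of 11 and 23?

Tree insertion order: [45, 23, 11, 49, 8, 36]
Tree (level-order array): [45, 23, 49, 11, 36, None, None, 8]
In a BST, the LCA of p=11, q=23 is the first node v on the
root-to-leaf path with p <= v <= q (go left if both < v, right if both > v).
Walk from root:
  at 45: both 11 and 23 < 45, go left
  at 23: 11 <= 23 <= 23, this is the LCA
LCA = 23


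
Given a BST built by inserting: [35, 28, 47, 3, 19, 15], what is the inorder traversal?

Tree insertion order: [35, 28, 47, 3, 19, 15]
Tree (level-order array): [35, 28, 47, 3, None, None, None, None, 19, 15]
Inorder traversal: [3, 15, 19, 28, 35, 47]


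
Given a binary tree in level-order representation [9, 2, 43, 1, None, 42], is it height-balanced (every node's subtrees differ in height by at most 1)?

Tree (level-order array): [9, 2, 43, 1, None, 42]
Definition: a tree is height-balanced if, at every node, |h(left) - h(right)| <= 1 (empty subtree has height -1).
Bottom-up per-node check:
  node 1: h_left=-1, h_right=-1, diff=0 [OK], height=0
  node 2: h_left=0, h_right=-1, diff=1 [OK], height=1
  node 42: h_left=-1, h_right=-1, diff=0 [OK], height=0
  node 43: h_left=0, h_right=-1, diff=1 [OK], height=1
  node 9: h_left=1, h_right=1, diff=0 [OK], height=2
All nodes satisfy the balance condition.
Result: Balanced


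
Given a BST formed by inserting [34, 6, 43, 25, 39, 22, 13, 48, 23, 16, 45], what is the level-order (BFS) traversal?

Tree insertion order: [34, 6, 43, 25, 39, 22, 13, 48, 23, 16, 45]
Tree (level-order array): [34, 6, 43, None, 25, 39, 48, 22, None, None, None, 45, None, 13, 23, None, None, None, 16]
BFS from the root, enqueuing left then right child of each popped node:
  queue [34] -> pop 34, enqueue [6, 43], visited so far: [34]
  queue [6, 43] -> pop 6, enqueue [25], visited so far: [34, 6]
  queue [43, 25] -> pop 43, enqueue [39, 48], visited so far: [34, 6, 43]
  queue [25, 39, 48] -> pop 25, enqueue [22], visited so far: [34, 6, 43, 25]
  queue [39, 48, 22] -> pop 39, enqueue [none], visited so far: [34, 6, 43, 25, 39]
  queue [48, 22] -> pop 48, enqueue [45], visited so far: [34, 6, 43, 25, 39, 48]
  queue [22, 45] -> pop 22, enqueue [13, 23], visited so far: [34, 6, 43, 25, 39, 48, 22]
  queue [45, 13, 23] -> pop 45, enqueue [none], visited so far: [34, 6, 43, 25, 39, 48, 22, 45]
  queue [13, 23] -> pop 13, enqueue [16], visited so far: [34, 6, 43, 25, 39, 48, 22, 45, 13]
  queue [23, 16] -> pop 23, enqueue [none], visited so far: [34, 6, 43, 25, 39, 48, 22, 45, 13, 23]
  queue [16] -> pop 16, enqueue [none], visited so far: [34, 6, 43, 25, 39, 48, 22, 45, 13, 23, 16]
Result: [34, 6, 43, 25, 39, 48, 22, 45, 13, 23, 16]


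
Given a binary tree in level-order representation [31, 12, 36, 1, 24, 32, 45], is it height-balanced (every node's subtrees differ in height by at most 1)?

Tree (level-order array): [31, 12, 36, 1, 24, 32, 45]
Definition: a tree is height-balanced if, at every node, |h(left) - h(right)| <= 1 (empty subtree has height -1).
Bottom-up per-node check:
  node 1: h_left=-1, h_right=-1, diff=0 [OK], height=0
  node 24: h_left=-1, h_right=-1, diff=0 [OK], height=0
  node 12: h_left=0, h_right=0, diff=0 [OK], height=1
  node 32: h_left=-1, h_right=-1, diff=0 [OK], height=0
  node 45: h_left=-1, h_right=-1, diff=0 [OK], height=0
  node 36: h_left=0, h_right=0, diff=0 [OK], height=1
  node 31: h_left=1, h_right=1, diff=0 [OK], height=2
All nodes satisfy the balance condition.
Result: Balanced


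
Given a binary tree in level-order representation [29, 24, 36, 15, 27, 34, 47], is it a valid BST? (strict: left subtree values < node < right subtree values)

Level-order array: [29, 24, 36, 15, 27, 34, 47]
Validate using subtree bounds (lo, hi): at each node, require lo < value < hi,
then recurse left with hi=value and right with lo=value.
Preorder trace (stopping at first violation):
  at node 29 with bounds (-inf, +inf): OK
  at node 24 with bounds (-inf, 29): OK
  at node 15 with bounds (-inf, 24): OK
  at node 27 with bounds (24, 29): OK
  at node 36 with bounds (29, +inf): OK
  at node 34 with bounds (29, 36): OK
  at node 47 with bounds (36, +inf): OK
No violation found at any node.
Result: Valid BST


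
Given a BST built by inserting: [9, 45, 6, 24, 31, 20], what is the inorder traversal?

Tree insertion order: [9, 45, 6, 24, 31, 20]
Tree (level-order array): [9, 6, 45, None, None, 24, None, 20, 31]
Inorder traversal: [6, 9, 20, 24, 31, 45]


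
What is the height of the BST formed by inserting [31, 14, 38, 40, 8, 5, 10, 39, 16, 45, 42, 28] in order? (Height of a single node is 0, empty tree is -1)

Insertion order: [31, 14, 38, 40, 8, 5, 10, 39, 16, 45, 42, 28]
Tree (level-order array): [31, 14, 38, 8, 16, None, 40, 5, 10, None, 28, 39, 45, None, None, None, None, None, None, None, None, 42]
Compute height bottom-up (empty subtree = -1):
  height(5) = 1 + max(-1, -1) = 0
  height(10) = 1 + max(-1, -1) = 0
  height(8) = 1 + max(0, 0) = 1
  height(28) = 1 + max(-1, -1) = 0
  height(16) = 1 + max(-1, 0) = 1
  height(14) = 1 + max(1, 1) = 2
  height(39) = 1 + max(-1, -1) = 0
  height(42) = 1 + max(-1, -1) = 0
  height(45) = 1 + max(0, -1) = 1
  height(40) = 1 + max(0, 1) = 2
  height(38) = 1 + max(-1, 2) = 3
  height(31) = 1 + max(2, 3) = 4
Height = 4


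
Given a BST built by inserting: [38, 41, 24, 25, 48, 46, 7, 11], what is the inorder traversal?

Tree insertion order: [38, 41, 24, 25, 48, 46, 7, 11]
Tree (level-order array): [38, 24, 41, 7, 25, None, 48, None, 11, None, None, 46]
Inorder traversal: [7, 11, 24, 25, 38, 41, 46, 48]


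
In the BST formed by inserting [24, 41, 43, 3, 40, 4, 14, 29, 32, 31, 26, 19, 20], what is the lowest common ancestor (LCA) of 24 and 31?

Tree insertion order: [24, 41, 43, 3, 40, 4, 14, 29, 32, 31, 26, 19, 20]
Tree (level-order array): [24, 3, 41, None, 4, 40, 43, None, 14, 29, None, None, None, None, 19, 26, 32, None, 20, None, None, 31]
In a BST, the LCA of p=24, q=31 is the first node v on the
root-to-leaf path with p <= v <= q (go left if both < v, right if both > v).
Walk from root:
  at 24: 24 <= 24 <= 31, this is the LCA
LCA = 24


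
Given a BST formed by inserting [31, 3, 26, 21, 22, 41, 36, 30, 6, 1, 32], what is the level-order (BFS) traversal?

Tree insertion order: [31, 3, 26, 21, 22, 41, 36, 30, 6, 1, 32]
Tree (level-order array): [31, 3, 41, 1, 26, 36, None, None, None, 21, 30, 32, None, 6, 22]
BFS from the root, enqueuing left then right child of each popped node:
  queue [31] -> pop 31, enqueue [3, 41], visited so far: [31]
  queue [3, 41] -> pop 3, enqueue [1, 26], visited so far: [31, 3]
  queue [41, 1, 26] -> pop 41, enqueue [36], visited so far: [31, 3, 41]
  queue [1, 26, 36] -> pop 1, enqueue [none], visited so far: [31, 3, 41, 1]
  queue [26, 36] -> pop 26, enqueue [21, 30], visited so far: [31, 3, 41, 1, 26]
  queue [36, 21, 30] -> pop 36, enqueue [32], visited so far: [31, 3, 41, 1, 26, 36]
  queue [21, 30, 32] -> pop 21, enqueue [6, 22], visited so far: [31, 3, 41, 1, 26, 36, 21]
  queue [30, 32, 6, 22] -> pop 30, enqueue [none], visited so far: [31, 3, 41, 1, 26, 36, 21, 30]
  queue [32, 6, 22] -> pop 32, enqueue [none], visited so far: [31, 3, 41, 1, 26, 36, 21, 30, 32]
  queue [6, 22] -> pop 6, enqueue [none], visited so far: [31, 3, 41, 1, 26, 36, 21, 30, 32, 6]
  queue [22] -> pop 22, enqueue [none], visited so far: [31, 3, 41, 1, 26, 36, 21, 30, 32, 6, 22]
Result: [31, 3, 41, 1, 26, 36, 21, 30, 32, 6, 22]


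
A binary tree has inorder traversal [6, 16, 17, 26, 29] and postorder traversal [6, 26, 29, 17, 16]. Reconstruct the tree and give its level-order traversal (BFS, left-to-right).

Inorder:   [6, 16, 17, 26, 29]
Postorder: [6, 26, 29, 17, 16]
Algorithm: postorder visits root last, so walk postorder right-to-left;
each value is the root of the current inorder slice — split it at that
value, recurse on the right subtree first, then the left.
Recursive splits:
  root=16; inorder splits into left=[6], right=[17, 26, 29]
  root=17; inorder splits into left=[], right=[26, 29]
  root=29; inorder splits into left=[26], right=[]
  root=26; inorder splits into left=[], right=[]
  root=6; inorder splits into left=[], right=[]
Reconstructed level-order: [16, 6, 17, 29, 26]


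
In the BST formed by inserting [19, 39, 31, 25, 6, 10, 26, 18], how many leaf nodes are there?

Tree built from: [19, 39, 31, 25, 6, 10, 26, 18]
Tree (level-order array): [19, 6, 39, None, 10, 31, None, None, 18, 25, None, None, None, None, 26]
Rule: A leaf has 0 children.
Per-node child counts:
  node 19: 2 child(ren)
  node 6: 1 child(ren)
  node 10: 1 child(ren)
  node 18: 0 child(ren)
  node 39: 1 child(ren)
  node 31: 1 child(ren)
  node 25: 1 child(ren)
  node 26: 0 child(ren)
Matching nodes: [18, 26]
Count of leaf nodes: 2


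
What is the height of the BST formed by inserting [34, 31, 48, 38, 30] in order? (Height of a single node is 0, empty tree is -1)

Insertion order: [34, 31, 48, 38, 30]
Tree (level-order array): [34, 31, 48, 30, None, 38]
Compute height bottom-up (empty subtree = -1):
  height(30) = 1 + max(-1, -1) = 0
  height(31) = 1 + max(0, -1) = 1
  height(38) = 1 + max(-1, -1) = 0
  height(48) = 1 + max(0, -1) = 1
  height(34) = 1 + max(1, 1) = 2
Height = 2


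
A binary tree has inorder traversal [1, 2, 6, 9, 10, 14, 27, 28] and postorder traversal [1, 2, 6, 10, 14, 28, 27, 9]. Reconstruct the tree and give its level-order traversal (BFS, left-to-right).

Inorder:   [1, 2, 6, 9, 10, 14, 27, 28]
Postorder: [1, 2, 6, 10, 14, 28, 27, 9]
Algorithm: postorder visits root last, so walk postorder right-to-left;
each value is the root of the current inorder slice — split it at that
value, recurse on the right subtree first, then the left.
Recursive splits:
  root=9; inorder splits into left=[1, 2, 6], right=[10, 14, 27, 28]
  root=27; inorder splits into left=[10, 14], right=[28]
  root=28; inorder splits into left=[], right=[]
  root=14; inorder splits into left=[10], right=[]
  root=10; inorder splits into left=[], right=[]
  root=6; inorder splits into left=[1, 2], right=[]
  root=2; inorder splits into left=[1], right=[]
  root=1; inorder splits into left=[], right=[]
Reconstructed level-order: [9, 6, 27, 2, 14, 28, 1, 10]


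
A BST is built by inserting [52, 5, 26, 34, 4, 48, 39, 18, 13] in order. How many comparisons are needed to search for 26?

Search path for 26: 52 -> 5 -> 26
Found: True
Comparisons: 3


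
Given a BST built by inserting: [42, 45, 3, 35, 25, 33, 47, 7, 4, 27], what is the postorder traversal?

Tree insertion order: [42, 45, 3, 35, 25, 33, 47, 7, 4, 27]
Tree (level-order array): [42, 3, 45, None, 35, None, 47, 25, None, None, None, 7, 33, 4, None, 27]
Postorder traversal: [4, 7, 27, 33, 25, 35, 3, 47, 45, 42]


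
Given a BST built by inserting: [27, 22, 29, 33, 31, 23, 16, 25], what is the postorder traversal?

Tree insertion order: [27, 22, 29, 33, 31, 23, 16, 25]
Tree (level-order array): [27, 22, 29, 16, 23, None, 33, None, None, None, 25, 31]
Postorder traversal: [16, 25, 23, 22, 31, 33, 29, 27]


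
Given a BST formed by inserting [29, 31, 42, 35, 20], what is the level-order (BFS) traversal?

Tree insertion order: [29, 31, 42, 35, 20]
Tree (level-order array): [29, 20, 31, None, None, None, 42, 35]
BFS from the root, enqueuing left then right child of each popped node:
  queue [29] -> pop 29, enqueue [20, 31], visited so far: [29]
  queue [20, 31] -> pop 20, enqueue [none], visited so far: [29, 20]
  queue [31] -> pop 31, enqueue [42], visited so far: [29, 20, 31]
  queue [42] -> pop 42, enqueue [35], visited so far: [29, 20, 31, 42]
  queue [35] -> pop 35, enqueue [none], visited so far: [29, 20, 31, 42, 35]
Result: [29, 20, 31, 42, 35]


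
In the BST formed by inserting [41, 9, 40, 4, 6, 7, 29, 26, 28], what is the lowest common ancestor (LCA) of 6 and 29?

Tree insertion order: [41, 9, 40, 4, 6, 7, 29, 26, 28]
Tree (level-order array): [41, 9, None, 4, 40, None, 6, 29, None, None, 7, 26, None, None, None, None, 28]
In a BST, the LCA of p=6, q=29 is the first node v on the
root-to-leaf path with p <= v <= q (go left if both < v, right if both > v).
Walk from root:
  at 41: both 6 and 29 < 41, go left
  at 9: 6 <= 9 <= 29, this is the LCA
LCA = 9


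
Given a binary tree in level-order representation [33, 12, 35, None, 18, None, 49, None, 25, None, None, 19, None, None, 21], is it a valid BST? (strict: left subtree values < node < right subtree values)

Level-order array: [33, 12, 35, None, 18, None, 49, None, 25, None, None, 19, None, None, 21]
Validate using subtree bounds (lo, hi): at each node, require lo < value < hi,
then recurse left with hi=value and right with lo=value.
Preorder trace (stopping at first violation):
  at node 33 with bounds (-inf, +inf): OK
  at node 12 with bounds (-inf, 33): OK
  at node 18 with bounds (12, 33): OK
  at node 25 with bounds (18, 33): OK
  at node 19 with bounds (18, 25): OK
  at node 21 with bounds (19, 25): OK
  at node 35 with bounds (33, +inf): OK
  at node 49 with bounds (35, +inf): OK
No violation found at any node.
Result: Valid BST


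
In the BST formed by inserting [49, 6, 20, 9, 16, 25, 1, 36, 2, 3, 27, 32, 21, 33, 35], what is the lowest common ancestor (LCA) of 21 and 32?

Tree insertion order: [49, 6, 20, 9, 16, 25, 1, 36, 2, 3, 27, 32, 21, 33, 35]
Tree (level-order array): [49, 6, None, 1, 20, None, 2, 9, 25, None, 3, None, 16, 21, 36, None, None, None, None, None, None, 27, None, None, 32, None, 33, None, 35]
In a BST, the LCA of p=21, q=32 is the first node v on the
root-to-leaf path with p <= v <= q (go left if both < v, right if both > v).
Walk from root:
  at 49: both 21 and 32 < 49, go left
  at 6: both 21 and 32 > 6, go right
  at 20: both 21 and 32 > 20, go right
  at 25: 21 <= 25 <= 32, this is the LCA
LCA = 25


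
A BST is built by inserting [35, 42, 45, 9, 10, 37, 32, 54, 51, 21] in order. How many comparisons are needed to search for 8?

Search path for 8: 35 -> 9
Found: False
Comparisons: 2


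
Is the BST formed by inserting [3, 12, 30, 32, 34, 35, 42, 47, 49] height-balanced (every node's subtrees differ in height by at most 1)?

Tree (level-order array): [3, None, 12, None, 30, None, 32, None, 34, None, 35, None, 42, None, 47, None, 49]
Definition: a tree is height-balanced if, at every node, |h(left) - h(right)| <= 1 (empty subtree has height -1).
Bottom-up per-node check:
  node 49: h_left=-1, h_right=-1, diff=0 [OK], height=0
  node 47: h_left=-1, h_right=0, diff=1 [OK], height=1
  node 42: h_left=-1, h_right=1, diff=2 [FAIL (|-1-1|=2 > 1)], height=2
  node 35: h_left=-1, h_right=2, diff=3 [FAIL (|-1-2|=3 > 1)], height=3
  node 34: h_left=-1, h_right=3, diff=4 [FAIL (|-1-3|=4 > 1)], height=4
  node 32: h_left=-1, h_right=4, diff=5 [FAIL (|-1-4|=5 > 1)], height=5
  node 30: h_left=-1, h_right=5, diff=6 [FAIL (|-1-5|=6 > 1)], height=6
  node 12: h_left=-1, h_right=6, diff=7 [FAIL (|-1-6|=7 > 1)], height=7
  node 3: h_left=-1, h_right=7, diff=8 [FAIL (|-1-7|=8 > 1)], height=8
Node 42 violates the condition: |-1 - 1| = 2 > 1.
Result: Not balanced


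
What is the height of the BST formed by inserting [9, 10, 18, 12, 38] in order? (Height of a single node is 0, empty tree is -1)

Insertion order: [9, 10, 18, 12, 38]
Tree (level-order array): [9, None, 10, None, 18, 12, 38]
Compute height bottom-up (empty subtree = -1):
  height(12) = 1 + max(-1, -1) = 0
  height(38) = 1 + max(-1, -1) = 0
  height(18) = 1 + max(0, 0) = 1
  height(10) = 1 + max(-1, 1) = 2
  height(9) = 1 + max(-1, 2) = 3
Height = 3


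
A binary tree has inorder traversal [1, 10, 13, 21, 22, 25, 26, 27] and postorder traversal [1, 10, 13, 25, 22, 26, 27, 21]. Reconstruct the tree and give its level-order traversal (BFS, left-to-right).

Inorder:   [1, 10, 13, 21, 22, 25, 26, 27]
Postorder: [1, 10, 13, 25, 22, 26, 27, 21]
Algorithm: postorder visits root last, so walk postorder right-to-left;
each value is the root of the current inorder slice — split it at that
value, recurse on the right subtree first, then the left.
Recursive splits:
  root=21; inorder splits into left=[1, 10, 13], right=[22, 25, 26, 27]
  root=27; inorder splits into left=[22, 25, 26], right=[]
  root=26; inorder splits into left=[22, 25], right=[]
  root=22; inorder splits into left=[], right=[25]
  root=25; inorder splits into left=[], right=[]
  root=13; inorder splits into left=[1, 10], right=[]
  root=10; inorder splits into left=[1], right=[]
  root=1; inorder splits into left=[], right=[]
Reconstructed level-order: [21, 13, 27, 10, 26, 1, 22, 25]


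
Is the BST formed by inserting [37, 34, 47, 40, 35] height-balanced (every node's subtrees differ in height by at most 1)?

Tree (level-order array): [37, 34, 47, None, 35, 40]
Definition: a tree is height-balanced if, at every node, |h(left) - h(right)| <= 1 (empty subtree has height -1).
Bottom-up per-node check:
  node 35: h_left=-1, h_right=-1, diff=0 [OK], height=0
  node 34: h_left=-1, h_right=0, diff=1 [OK], height=1
  node 40: h_left=-1, h_right=-1, diff=0 [OK], height=0
  node 47: h_left=0, h_right=-1, diff=1 [OK], height=1
  node 37: h_left=1, h_right=1, diff=0 [OK], height=2
All nodes satisfy the balance condition.
Result: Balanced


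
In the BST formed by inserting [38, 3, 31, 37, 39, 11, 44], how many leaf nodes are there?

Tree built from: [38, 3, 31, 37, 39, 11, 44]
Tree (level-order array): [38, 3, 39, None, 31, None, 44, 11, 37]
Rule: A leaf has 0 children.
Per-node child counts:
  node 38: 2 child(ren)
  node 3: 1 child(ren)
  node 31: 2 child(ren)
  node 11: 0 child(ren)
  node 37: 0 child(ren)
  node 39: 1 child(ren)
  node 44: 0 child(ren)
Matching nodes: [11, 37, 44]
Count of leaf nodes: 3


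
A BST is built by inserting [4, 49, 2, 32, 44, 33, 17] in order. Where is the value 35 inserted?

Starting tree (level order): [4, 2, 49, None, None, 32, None, 17, 44, None, None, 33]
Insertion path: 4 -> 49 -> 32 -> 44 -> 33
Result: insert 35 as right child of 33
Final tree (level order): [4, 2, 49, None, None, 32, None, 17, 44, None, None, 33, None, None, 35]


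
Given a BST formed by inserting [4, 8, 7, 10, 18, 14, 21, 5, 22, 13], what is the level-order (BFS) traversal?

Tree insertion order: [4, 8, 7, 10, 18, 14, 21, 5, 22, 13]
Tree (level-order array): [4, None, 8, 7, 10, 5, None, None, 18, None, None, 14, 21, 13, None, None, 22]
BFS from the root, enqueuing left then right child of each popped node:
  queue [4] -> pop 4, enqueue [8], visited so far: [4]
  queue [8] -> pop 8, enqueue [7, 10], visited so far: [4, 8]
  queue [7, 10] -> pop 7, enqueue [5], visited so far: [4, 8, 7]
  queue [10, 5] -> pop 10, enqueue [18], visited so far: [4, 8, 7, 10]
  queue [5, 18] -> pop 5, enqueue [none], visited so far: [4, 8, 7, 10, 5]
  queue [18] -> pop 18, enqueue [14, 21], visited so far: [4, 8, 7, 10, 5, 18]
  queue [14, 21] -> pop 14, enqueue [13], visited so far: [4, 8, 7, 10, 5, 18, 14]
  queue [21, 13] -> pop 21, enqueue [22], visited so far: [4, 8, 7, 10, 5, 18, 14, 21]
  queue [13, 22] -> pop 13, enqueue [none], visited so far: [4, 8, 7, 10, 5, 18, 14, 21, 13]
  queue [22] -> pop 22, enqueue [none], visited so far: [4, 8, 7, 10, 5, 18, 14, 21, 13, 22]
Result: [4, 8, 7, 10, 5, 18, 14, 21, 13, 22]


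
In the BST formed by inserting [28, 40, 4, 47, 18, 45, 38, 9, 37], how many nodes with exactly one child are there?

Tree built from: [28, 40, 4, 47, 18, 45, 38, 9, 37]
Tree (level-order array): [28, 4, 40, None, 18, 38, 47, 9, None, 37, None, 45]
Rule: These are nodes with exactly 1 non-null child.
Per-node child counts:
  node 28: 2 child(ren)
  node 4: 1 child(ren)
  node 18: 1 child(ren)
  node 9: 0 child(ren)
  node 40: 2 child(ren)
  node 38: 1 child(ren)
  node 37: 0 child(ren)
  node 47: 1 child(ren)
  node 45: 0 child(ren)
Matching nodes: [4, 18, 38, 47]
Count of nodes with exactly one child: 4


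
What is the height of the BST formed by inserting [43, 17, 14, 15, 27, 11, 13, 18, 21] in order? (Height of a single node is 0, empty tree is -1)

Insertion order: [43, 17, 14, 15, 27, 11, 13, 18, 21]
Tree (level-order array): [43, 17, None, 14, 27, 11, 15, 18, None, None, 13, None, None, None, 21]
Compute height bottom-up (empty subtree = -1):
  height(13) = 1 + max(-1, -1) = 0
  height(11) = 1 + max(-1, 0) = 1
  height(15) = 1 + max(-1, -1) = 0
  height(14) = 1 + max(1, 0) = 2
  height(21) = 1 + max(-1, -1) = 0
  height(18) = 1 + max(-1, 0) = 1
  height(27) = 1 + max(1, -1) = 2
  height(17) = 1 + max(2, 2) = 3
  height(43) = 1 + max(3, -1) = 4
Height = 4


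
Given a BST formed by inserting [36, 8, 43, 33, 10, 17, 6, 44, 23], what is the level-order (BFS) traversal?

Tree insertion order: [36, 8, 43, 33, 10, 17, 6, 44, 23]
Tree (level-order array): [36, 8, 43, 6, 33, None, 44, None, None, 10, None, None, None, None, 17, None, 23]
BFS from the root, enqueuing left then right child of each popped node:
  queue [36] -> pop 36, enqueue [8, 43], visited so far: [36]
  queue [8, 43] -> pop 8, enqueue [6, 33], visited so far: [36, 8]
  queue [43, 6, 33] -> pop 43, enqueue [44], visited so far: [36, 8, 43]
  queue [6, 33, 44] -> pop 6, enqueue [none], visited so far: [36, 8, 43, 6]
  queue [33, 44] -> pop 33, enqueue [10], visited so far: [36, 8, 43, 6, 33]
  queue [44, 10] -> pop 44, enqueue [none], visited so far: [36, 8, 43, 6, 33, 44]
  queue [10] -> pop 10, enqueue [17], visited so far: [36, 8, 43, 6, 33, 44, 10]
  queue [17] -> pop 17, enqueue [23], visited so far: [36, 8, 43, 6, 33, 44, 10, 17]
  queue [23] -> pop 23, enqueue [none], visited so far: [36, 8, 43, 6, 33, 44, 10, 17, 23]
Result: [36, 8, 43, 6, 33, 44, 10, 17, 23]


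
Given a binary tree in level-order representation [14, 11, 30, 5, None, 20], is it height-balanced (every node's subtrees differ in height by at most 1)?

Tree (level-order array): [14, 11, 30, 5, None, 20]
Definition: a tree is height-balanced if, at every node, |h(left) - h(right)| <= 1 (empty subtree has height -1).
Bottom-up per-node check:
  node 5: h_left=-1, h_right=-1, diff=0 [OK], height=0
  node 11: h_left=0, h_right=-1, diff=1 [OK], height=1
  node 20: h_left=-1, h_right=-1, diff=0 [OK], height=0
  node 30: h_left=0, h_right=-1, diff=1 [OK], height=1
  node 14: h_left=1, h_right=1, diff=0 [OK], height=2
All nodes satisfy the balance condition.
Result: Balanced


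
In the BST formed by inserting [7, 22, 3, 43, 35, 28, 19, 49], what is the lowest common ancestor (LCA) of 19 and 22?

Tree insertion order: [7, 22, 3, 43, 35, 28, 19, 49]
Tree (level-order array): [7, 3, 22, None, None, 19, 43, None, None, 35, 49, 28]
In a BST, the LCA of p=19, q=22 is the first node v on the
root-to-leaf path with p <= v <= q (go left if both < v, right if both > v).
Walk from root:
  at 7: both 19 and 22 > 7, go right
  at 22: 19 <= 22 <= 22, this is the LCA
LCA = 22


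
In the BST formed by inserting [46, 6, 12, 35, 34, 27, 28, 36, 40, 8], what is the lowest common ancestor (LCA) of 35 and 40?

Tree insertion order: [46, 6, 12, 35, 34, 27, 28, 36, 40, 8]
Tree (level-order array): [46, 6, None, None, 12, 8, 35, None, None, 34, 36, 27, None, None, 40, None, 28]
In a BST, the LCA of p=35, q=40 is the first node v on the
root-to-leaf path with p <= v <= q (go left if both < v, right if both > v).
Walk from root:
  at 46: both 35 and 40 < 46, go left
  at 6: both 35 and 40 > 6, go right
  at 12: both 35 and 40 > 12, go right
  at 35: 35 <= 35 <= 40, this is the LCA
LCA = 35


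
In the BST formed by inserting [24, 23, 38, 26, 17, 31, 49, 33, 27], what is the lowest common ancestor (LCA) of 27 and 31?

Tree insertion order: [24, 23, 38, 26, 17, 31, 49, 33, 27]
Tree (level-order array): [24, 23, 38, 17, None, 26, 49, None, None, None, 31, None, None, 27, 33]
In a BST, the LCA of p=27, q=31 is the first node v on the
root-to-leaf path with p <= v <= q (go left if both < v, right if both > v).
Walk from root:
  at 24: both 27 and 31 > 24, go right
  at 38: both 27 and 31 < 38, go left
  at 26: both 27 and 31 > 26, go right
  at 31: 27 <= 31 <= 31, this is the LCA
LCA = 31


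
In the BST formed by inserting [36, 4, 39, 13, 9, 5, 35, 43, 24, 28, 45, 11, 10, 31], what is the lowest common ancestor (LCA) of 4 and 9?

Tree insertion order: [36, 4, 39, 13, 9, 5, 35, 43, 24, 28, 45, 11, 10, 31]
Tree (level-order array): [36, 4, 39, None, 13, None, 43, 9, 35, None, 45, 5, 11, 24, None, None, None, None, None, 10, None, None, 28, None, None, None, 31]
In a BST, the LCA of p=4, q=9 is the first node v on the
root-to-leaf path with p <= v <= q (go left if both < v, right if both > v).
Walk from root:
  at 36: both 4 and 9 < 36, go left
  at 4: 4 <= 4 <= 9, this is the LCA
LCA = 4


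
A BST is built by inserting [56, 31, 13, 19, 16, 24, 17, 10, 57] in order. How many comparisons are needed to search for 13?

Search path for 13: 56 -> 31 -> 13
Found: True
Comparisons: 3


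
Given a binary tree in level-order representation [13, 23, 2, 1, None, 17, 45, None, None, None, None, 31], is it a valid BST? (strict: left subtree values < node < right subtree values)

Level-order array: [13, 23, 2, 1, None, 17, 45, None, None, None, None, 31]
Validate using subtree bounds (lo, hi): at each node, require lo < value < hi,
then recurse left with hi=value and right with lo=value.
Preorder trace (stopping at first violation):
  at node 13 with bounds (-inf, +inf): OK
  at node 23 with bounds (-inf, 13): VIOLATION
Node 23 violates its bound: not (-inf < 23 < 13).
Result: Not a valid BST


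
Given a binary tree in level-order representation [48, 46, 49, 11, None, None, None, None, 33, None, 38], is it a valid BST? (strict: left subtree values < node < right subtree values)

Level-order array: [48, 46, 49, 11, None, None, None, None, 33, None, 38]
Validate using subtree bounds (lo, hi): at each node, require lo < value < hi,
then recurse left with hi=value and right with lo=value.
Preorder trace (stopping at first violation):
  at node 48 with bounds (-inf, +inf): OK
  at node 46 with bounds (-inf, 48): OK
  at node 11 with bounds (-inf, 46): OK
  at node 33 with bounds (11, 46): OK
  at node 38 with bounds (33, 46): OK
  at node 49 with bounds (48, +inf): OK
No violation found at any node.
Result: Valid BST


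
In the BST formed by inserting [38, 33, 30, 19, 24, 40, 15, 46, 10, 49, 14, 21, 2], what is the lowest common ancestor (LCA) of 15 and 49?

Tree insertion order: [38, 33, 30, 19, 24, 40, 15, 46, 10, 49, 14, 21, 2]
Tree (level-order array): [38, 33, 40, 30, None, None, 46, 19, None, None, 49, 15, 24, None, None, 10, None, 21, None, 2, 14]
In a BST, the LCA of p=15, q=49 is the first node v on the
root-to-leaf path with p <= v <= q (go left if both < v, right if both > v).
Walk from root:
  at 38: 15 <= 38 <= 49, this is the LCA
LCA = 38


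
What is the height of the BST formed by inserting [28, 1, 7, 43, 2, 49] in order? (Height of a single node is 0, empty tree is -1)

Insertion order: [28, 1, 7, 43, 2, 49]
Tree (level-order array): [28, 1, 43, None, 7, None, 49, 2]
Compute height bottom-up (empty subtree = -1):
  height(2) = 1 + max(-1, -1) = 0
  height(7) = 1 + max(0, -1) = 1
  height(1) = 1 + max(-1, 1) = 2
  height(49) = 1 + max(-1, -1) = 0
  height(43) = 1 + max(-1, 0) = 1
  height(28) = 1 + max(2, 1) = 3
Height = 3


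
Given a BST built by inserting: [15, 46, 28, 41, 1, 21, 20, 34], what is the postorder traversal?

Tree insertion order: [15, 46, 28, 41, 1, 21, 20, 34]
Tree (level-order array): [15, 1, 46, None, None, 28, None, 21, 41, 20, None, 34]
Postorder traversal: [1, 20, 21, 34, 41, 28, 46, 15]


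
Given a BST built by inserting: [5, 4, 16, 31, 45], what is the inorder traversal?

Tree insertion order: [5, 4, 16, 31, 45]
Tree (level-order array): [5, 4, 16, None, None, None, 31, None, 45]
Inorder traversal: [4, 5, 16, 31, 45]


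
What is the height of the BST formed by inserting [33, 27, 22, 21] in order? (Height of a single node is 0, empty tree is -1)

Insertion order: [33, 27, 22, 21]
Tree (level-order array): [33, 27, None, 22, None, 21]
Compute height bottom-up (empty subtree = -1):
  height(21) = 1 + max(-1, -1) = 0
  height(22) = 1 + max(0, -1) = 1
  height(27) = 1 + max(1, -1) = 2
  height(33) = 1 + max(2, -1) = 3
Height = 3


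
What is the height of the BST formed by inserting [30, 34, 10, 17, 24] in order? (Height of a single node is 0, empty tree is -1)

Insertion order: [30, 34, 10, 17, 24]
Tree (level-order array): [30, 10, 34, None, 17, None, None, None, 24]
Compute height bottom-up (empty subtree = -1):
  height(24) = 1 + max(-1, -1) = 0
  height(17) = 1 + max(-1, 0) = 1
  height(10) = 1 + max(-1, 1) = 2
  height(34) = 1 + max(-1, -1) = 0
  height(30) = 1 + max(2, 0) = 3
Height = 3


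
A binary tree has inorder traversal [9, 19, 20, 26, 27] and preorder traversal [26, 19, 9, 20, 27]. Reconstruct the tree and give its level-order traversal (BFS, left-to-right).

Inorder:  [9, 19, 20, 26, 27]
Preorder: [26, 19, 9, 20, 27]
Algorithm: preorder visits root first, so consume preorder in order;
for each root, split the current inorder slice at that value into
left-subtree inorder and right-subtree inorder, then recurse.
Recursive splits:
  root=26; inorder splits into left=[9, 19, 20], right=[27]
  root=19; inorder splits into left=[9], right=[20]
  root=9; inorder splits into left=[], right=[]
  root=20; inorder splits into left=[], right=[]
  root=27; inorder splits into left=[], right=[]
Reconstructed level-order: [26, 19, 27, 9, 20]


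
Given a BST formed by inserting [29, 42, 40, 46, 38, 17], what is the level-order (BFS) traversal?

Tree insertion order: [29, 42, 40, 46, 38, 17]
Tree (level-order array): [29, 17, 42, None, None, 40, 46, 38]
BFS from the root, enqueuing left then right child of each popped node:
  queue [29] -> pop 29, enqueue [17, 42], visited so far: [29]
  queue [17, 42] -> pop 17, enqueue [none], visited so far: [29, 17]
  queue [42] -> pop 42, enqueue [40, 46], visited so far: [29, 17, 42]
  queue [40, 46] -> pop 40, enqueue [38], visited so far: [29, 17, 42, 40]
  queue [46, 38] -> pop 46, enqueue [none], visited so far: [29, 17, 42, 40, 46]
  queue [38] -> pop 38, enqueue [none], visited so far: [29, 17, 42, 40, 46, 38]
Result: [29, 17, 42, 40, 46, 38]


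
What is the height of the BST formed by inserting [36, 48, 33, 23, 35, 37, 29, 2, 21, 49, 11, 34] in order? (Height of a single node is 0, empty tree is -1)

Insertion order: [36, 48, 33, 23, 35, 37, 29, 2, 21, 49, 11, 34]
Tree (level-order array): [36, 33, 48, 23, 35, 37, 49, 2, 29, 34, None, None, None, None, None, None, 21, None, None, None, None, 11]
Compute height bottom-up (empty subtree = -1):
  height(11) = 1 + max(-1, -1) = 0
  height(21) = 1 + max(0, -1) = 1
  height(2) = 1 + max(-1, 1) = 2
  height(29) = 1 + max(-1, -1) = 0
  height(23) = 1 + max(2, 0) = 3
  height(34) = 1 + max(-1, -1) = 0
  height(35) = 1 + max(0, -1) = 1
  height(33) = 1 + max(3, 1) = 4
  height(37) = 1 + max(-1, -1) = 0
  height(49) = 1 + max(-1, -1) = 0
  height(48) = 1 + max(0, 0) = 1
  height(36) = 1 + max(4, 1) = 5
Height = 5


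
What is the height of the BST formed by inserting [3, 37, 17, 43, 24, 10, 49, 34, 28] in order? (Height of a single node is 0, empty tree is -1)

Insertion order: [3, 37, 17, 43, 24, 10, 49, 34, 28]
Tree (level-order array): [3, None, 37, 17, 43, 10, 24, None, 49, None, None, None, 34, None, None, 28]
Compute height bottom-up (empty subtree = -1):
  height(10) = 1 + max(-1, -1) = 0
  height(28) = 1 + max(-1, -1) = 0
  height(34) = 1 + max(0, -1) = 1
  height(24) = 1 + max(-1, 1) = 2
  height(17) = 1 + max(0, 2) = 3
  height(49) = 1 + max(-1, -1) = 0
  height(43) = 1 + max(-1, 0) = 1
  height(37) = 1 + max(3, 1) = 4
  height(3) = 1 + max(-1, 4) = 5
Height = 5


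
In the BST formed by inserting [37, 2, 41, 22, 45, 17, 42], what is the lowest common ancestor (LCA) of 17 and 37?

Tree insertion order: [37, 2, 41, 22, 45, 17, 42]
Tree (level-order array): [37, 2, 41, None, 22, None, 45, 17, None, 42]
In a BST, the LCA of p=17, q=37 is the first node v on the
root-to-leaf path with p <= v <= q (go left if both < v, right if both > v).
Walk from root:
  at 37: 17 <= 37 <= 37, this is the LCA
LCA = 37


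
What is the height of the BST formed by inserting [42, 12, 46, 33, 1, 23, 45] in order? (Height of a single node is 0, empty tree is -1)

Insertion order: [42, 12, 46, 33, 1, 23, 45]
Tree (level-order array): [42, 12, 46, 1, 33, 45, None, None, None, 23]
Compute height bottom-up (empty subtree = -1):
  height(1) = 1 + max(-1, -1) = 0
  height(23) = 1 + max(-1, -1) = 0
  height(33) = 1 + max(0, -1) = 1
  height(12) = 1 + max(0, 1) = 2
  height(45) = 1 + max(-1, -1) = 0
  height(46) = 1 + max(0, -1) = 1
  height(42) = 1 + max(2, 1) = 3
Height = 3


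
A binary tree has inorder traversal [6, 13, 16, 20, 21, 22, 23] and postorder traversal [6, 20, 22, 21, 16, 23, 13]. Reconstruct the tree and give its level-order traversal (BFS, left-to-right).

Inorder:   [6, 13, 16, 20, 21, 22, 23]
Postorder: [6, 20, 22, 21, 16, 23, 13]
Algorithm: postorder visits root last, so walk postorder right-to-left;
each value is the root of the current inorder slice — split it at that
value, recurse on the right subtree first, then the left.
Recursive splits:
  root=13; inorder splits into left=[6], right=[16, 20, 21, 22, 23]
  root=23; inorder splits into left=[16, 20, 21, 22], right=[]
  root=16; inorder splits into left=[], right=[20, 21, 22]
  root=21; inorder splits into left=[20], right=[22]
  root=22; inorder splits into left=[], right=[]
  root=20; inorder splits into left=[], right=[]
  root=6; inorder splits into left=[], right=[]
Reconstructed level-order: [13, 6, 23, 16, 21, 20, 22]


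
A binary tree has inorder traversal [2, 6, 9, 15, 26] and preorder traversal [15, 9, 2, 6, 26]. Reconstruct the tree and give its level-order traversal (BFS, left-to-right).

Inorder:  [2, 6, 9, 15, 26]
Preorder: [15, 9, 2, 6, 26]
Algorithm: preorder visits root first, so consume preorder in order;
for each root, split the current inorder slice at that value into
left-subtree inorder and right-subtree inorder, then recurse.
Recursive splits:
  root=15; inorder splits into left=[2, 6, 9], right=[26]
  root=9; inorder splits into left=[2, 6], right=[]
  root=2; inorder splits into left=[], right=[6]
  root=6; inorder splits into left=[], right=[]
  root=26; inorder splits into left=[], right=[]
Reconstructed level-order: [15, 9, 26, 2, 6]


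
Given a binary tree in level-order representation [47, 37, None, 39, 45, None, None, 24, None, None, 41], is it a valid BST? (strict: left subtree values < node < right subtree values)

Level-order array: [47, 37, None, 39, 45, None, None, 24, None, None, 41]
Validate using subtree bounds (lo, hi): at each node, require lo < value < hi,
then recurse left with hi=value and right with lo=value.
Preorder trace (stopping at first violation):
  at node 47 with bounds (-inf, +inf): OK
  at node 37 with bounds (-inf, 47): OK
  at node 39 with bounds (-inf, 37): VIOLATION
Node 39 violates its bound: not (-inf < 39 < 37).
Result: Not a valid BST
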